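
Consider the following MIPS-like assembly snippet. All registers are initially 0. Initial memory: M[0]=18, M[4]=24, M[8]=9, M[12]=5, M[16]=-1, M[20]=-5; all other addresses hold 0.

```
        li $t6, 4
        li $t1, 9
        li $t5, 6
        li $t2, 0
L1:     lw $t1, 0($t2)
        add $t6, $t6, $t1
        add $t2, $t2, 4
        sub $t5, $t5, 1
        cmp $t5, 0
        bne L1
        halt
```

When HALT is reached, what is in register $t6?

54

after li $t6, 4: $t6=4
after li $t1, 9: $t1=9
after li $t5, 6: $t5=6
after li $t2, 0: $t2=0
after lw $t1, 0($t2): $t1=M[0]=18
after add $t6, $t6, $t1: $t6=4+18=22
after add $t2, $t2, 4: $t2=0+4=4
after sub $t5, $t5, 1: $t5=6-1=5
cmp $t5, 0  (cmp 5,0)
bne L1: taken
after lw $t1, 0($t2): $t1=M[4]=24
after add $t6, $t6, $t1: $t6=22+24=46
after add $t2, $t2, 4: $t2=4+4=8
after sub $t5, $t5, 1: $t5=5-1=4
cmp $t5, 0  (cmp 4,0)
bne L1: taken
after lw $t1, 0($t2): $t1=M[8]=9
after add $t6, $t6, $t1: $t6=46+9=55
after add $t2, $t2, 4: $t2=8+4=12
after sub $t5, $t5, 1: $t5=4-1=3
cmp $t5, 0  (cmp 3,0)
bne L1: taken
after lw $t1, 0($t2): $t1=M[12]=5
after add $t6, $t6, $t1: $t6=55+5=60
after add $t2, $t2, 4: $t2=12+4=16
after sub $t5, $t5, 1: $t5=3-1=2
cmp $t5, 0  (cmp 2,0)
bne L1: taken
after lw $t1, 0($t2): $t1=M[16]=-1
after add $t6, $t6, $t1: $t6=60+(-1)=59
after add $t2, $t2, 4: $t2=16+4=20
after sub $t5, $t5, 1: $t5=2-1=1
cmp $t5, 0  (cmp 1,0)
bne L1: taken
after lw $t1, 0($t2): $t1=M[20]=-5
after add $t6, $t6, $t1: $t6=59+(-5)=54
after add $t2, $t2, 4: $t2=20+4=24
after sub $t5, $t5, 1: $t5=1-1=0
cmp $t5, 0  (cmp 0,0)
bne L1: not taken
halt.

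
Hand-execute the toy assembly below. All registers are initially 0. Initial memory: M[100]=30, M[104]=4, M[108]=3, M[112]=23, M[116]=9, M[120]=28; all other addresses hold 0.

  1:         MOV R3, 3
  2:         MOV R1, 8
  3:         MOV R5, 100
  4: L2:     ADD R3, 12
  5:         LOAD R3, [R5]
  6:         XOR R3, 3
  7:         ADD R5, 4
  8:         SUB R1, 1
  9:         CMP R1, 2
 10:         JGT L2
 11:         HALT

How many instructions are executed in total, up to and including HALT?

after MOV R3, 3: R3=3
after MOV R1, 8: R1=8
after MOV R5, 100: R5=100
after ADD R3, 12: R3=3+12=15
after LOAD R3, [R5]: R3=M[100]=30
after XOR R3, 3: R3=30^3=29
after ADD R5, 4: R5=100+4=104
after SUB R1, 1: R1=8-1=7
CMP R1, 2  (cmp 7,2)
JGT L2: taken
after ADD R3, 12: R3=29+12=41
after LOAD R3, [R5]: R3=M[104]=4
after XOR R3, 3: R3=4^3=7
after ADD R5, 4: R5=104+4=108
after SUB R1, 1: R1=7-1=6
CMP R1, 2  (cmp 6,2)
JGT L2: taken
after ADD R3, 12: R3=7+12=19
after LOAD R3, [R5]: R3=M[108]=3
after XOR R3, 3: R3=3^3=0
after ADD R5, 4: R5=108+4=112
after SUB R1, 1: R1=6-1=5
CMP R1, 2  (cmp 5,2)
JGT L2: taken
after ADD R3, 12: R3=0+12=12
after LOAD R3, [R5]: R3=M[112]=23
after XOR R3, 3: R3=23^3=20
after ADD R5, 4: R5=112+4=116
after SUB R1, 1: R1=5-1=4
CMP R1, 2  (cmp 4,2)
JGT L2: taken
after ADD R3, 12: R3=20+12=32
after LOAD R3, [R5]: R3=M[116]=9
after XOR R3, 3: R3=9^3=10
after ADD R5, 4: R5=116+4=120
after SUB R1, 1: R1=4-1=3
CMP R1, 2  (cmp 3,2)
JGT L2: taken
after ADD R3, 12: R3=10+12=22
after LOAD R3, [R5]: R3=M[120]=28
after XOR R3, 3: R3=28^3=31
after ADD R5, 4: R5=120+4=124
after SUB R1, 1: R1=3-1=2
CMP R1, 2  (cmp 2,2)
JGT L2: not taken
halt.
Total executed instructions: 46.

46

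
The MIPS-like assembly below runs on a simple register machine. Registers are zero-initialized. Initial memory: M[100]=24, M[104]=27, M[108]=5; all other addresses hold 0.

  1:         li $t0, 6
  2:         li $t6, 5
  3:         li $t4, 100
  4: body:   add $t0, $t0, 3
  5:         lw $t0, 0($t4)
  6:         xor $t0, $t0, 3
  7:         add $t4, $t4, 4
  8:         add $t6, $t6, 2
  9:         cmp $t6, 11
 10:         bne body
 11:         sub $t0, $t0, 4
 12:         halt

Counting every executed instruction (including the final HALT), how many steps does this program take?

after li $t0, 6: $t0=6
after li $t6, 5: $t6=5
after li $t4, 100: $t4=100
after add $t0, $t0, 3: $t0=6+3=9
after lw $t0, 0($t4): $t0=M[100]=24
after xor $t0, $t0, 3: $t0=24^3=27
after add $t4, $t4, 4: $t4=100+4=104
after add $t6, $t6, 2: $t6=5+2=7
cmp $t6, 11  (cmp 7,11)
bne body: taken
after add $t0, $t0, 3: $t0=27+3=30
after lw $t0, 0($t4): $t0=M[104]=27
after xor $t0, $t0, 3: $t0=27^3=24
after add $t4, $t4, 4: $t4=104+4=108
after add $t6, $t6, 2: $t6=7+2=9
cmp $t6, 11  (cmp 9,11)
bne body: taken
after add $t0, $t0, 3: $t0=24+3=27
after lw $t0, 0($t4): $t0=M[108]=5
after xor $t0, $t0, 3: $t0=5^3=6
after add $t4, $t4, 4: $t4=108+4=112
after add $t6, $t6, 2: $t6=9+2=11
cmp $t6, 11  (cmp 11,11)
bne body: not taken
after sub $t0, $t0, 4: $t0=6-4=2
halt.
Total executed instructions: 26.

26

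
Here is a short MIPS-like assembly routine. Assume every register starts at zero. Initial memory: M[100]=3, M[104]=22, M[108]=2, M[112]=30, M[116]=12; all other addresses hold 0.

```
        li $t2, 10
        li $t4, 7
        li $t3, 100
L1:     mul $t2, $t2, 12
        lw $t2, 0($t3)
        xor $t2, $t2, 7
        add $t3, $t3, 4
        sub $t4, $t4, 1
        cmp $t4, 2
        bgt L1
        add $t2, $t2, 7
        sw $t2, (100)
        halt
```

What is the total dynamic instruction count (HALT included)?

41

$t2=10
$t4=7
$t3=100
$t2=10*12=120
$t2=M[100]=3
$t2=3^7=4
$t3=100+4=104
$t4=7-1=6
cmp $t4, 2  (cmp 6,2)
bgt L1: taken
$t2=4*12=48
$t2=M[104]=22
$t2=22^7=17
$t3=104+4=108
$t4=6-1=5
cmp $t4, 2  (cmp 5,2)
bgt L1: taken
$t2=17*12=204
$t2=M[108]=2
$t2=2^7=5
$t3=108+4=112
$t4=5-1=4
cmp $t4, 2  (cmp 4,2)
bgt L1: taken
$t2=5*12=60
$t2=M[112]=30
$t2=30^7=25
$t3=112+4=116
$t4=4-1=3
cmp $t4, 2  (cmp 3,2)
bgt L1: taken
$t2=25*12=300
$t2=M[116]=12
$t2=12^7=11
$t3=116+4=120
$t4=3-1=2
cmp $t4, 2  (cmp 2,2)
bgt L1: not taken
$t2=11+7=18
sw $t2, (100) → M[100]=18
halt.
Total executed instructions: 41.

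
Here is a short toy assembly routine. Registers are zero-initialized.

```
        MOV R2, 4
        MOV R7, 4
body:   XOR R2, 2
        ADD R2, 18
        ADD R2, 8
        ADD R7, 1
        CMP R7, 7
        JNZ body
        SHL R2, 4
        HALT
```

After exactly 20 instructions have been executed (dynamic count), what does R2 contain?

88

R2=4
R7=4
R2=4^2=6
R2=6+18=24
R2=24+8=32
R7=4+1=5
CMP R7, 7  (cmp 5,7)
JNZ body: taken
R2=32^2=34
R2=34+18=52
R2=52+8=60
R7=5+1=6
CMP R7, 7  (cmp 6,7)
JNZ body: taken
R2=60^2=62
R2=62+18=80
R2=80+8=88
R7=6+1=7
CMP R7, 7  (cmp 7,7)
JNZ body: not taken
After step 20: R2 = 88.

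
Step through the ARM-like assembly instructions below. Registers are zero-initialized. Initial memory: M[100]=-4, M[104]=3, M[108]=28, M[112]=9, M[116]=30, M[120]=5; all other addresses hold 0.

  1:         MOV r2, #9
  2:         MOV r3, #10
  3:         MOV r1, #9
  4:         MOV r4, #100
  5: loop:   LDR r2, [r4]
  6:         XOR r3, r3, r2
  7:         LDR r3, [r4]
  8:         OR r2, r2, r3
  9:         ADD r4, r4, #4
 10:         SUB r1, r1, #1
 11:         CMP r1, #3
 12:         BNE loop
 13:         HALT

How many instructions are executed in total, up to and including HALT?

53

MOV r2, #9 → r2=9
MOV r3, #10 → r3=10
MOV r1, #9 → r1=9
MOV r4, #100 → r4=100
LDR r2, [r4] → r2=M[100]=-4
XOR r3, r3, r2 → r3=10^(-4)=-10
LDR r3, [r4] → r3=M[100]=-4
OR r2, r2, r3 → r2=(-4)|(-4)=-4
ADD r4, r4, #4 → r4=100+4=104
SUB r1, r1, #1 → r1=9-1=8
CMP r1, #3  (cmp 8,3)
BNE loop: taken
LDR r2, [r4] → r2=M[104]=3
XOR r3, r3, r2 → r3=(-4)^3=-1
LDR r3, [r4] → r3=M[104]=3
OR r2, r2, r3 → r2=3|3=3
ADD r4, r4, #4 → r4=104+4=108
SUB r1, r1, #1 → r1=8-1=7
CMP r1, #3  (cmp 7,3)
BNE loop: taken
LDR r2, [r4] → r2=M[108]=28
XOR r3, r3, r2 → r3=3^28=31
LDR r3, [r4] → r3=M[108]=28
OR r2, r2, r3 → r2=28|28=28
ADD r4, r4, #4 → r4=108+4=112
SUB r1, r1, #1 → r1=7-1=6
CMP r1, #3  (cmp 6,3)
BNE loop: taken
LDR r2, [r4] → r2=M[112]=9
XOR r3, r3, r2 → r3=28^9=21
LDR r3, [r4] → r3=M[112]=9
OR r2, r2, r3 → r2=9|9=9
ADD r4, r4, #4 → r4=112+4=116
SUB r1, r1, #1 → r1=6-1=5
CMP r1, #3  (cmp 5,3)
BNE loop: taken
LDR r2, [r4] → r2=M[116]=30
XOR r3, r3, r2 → r3=9^30=23
LDR r3, [r4] → r3=M[116]=30
OR r2, r2, r3 → r2=30|30=30
ADD r4, r4, #4 → r4=116+4=120
SUB r1, r1, #1 → r1=5-1=4
CMP r1, #3  (cmp 4,3)
BNE loop: taken
LDR r2, [r4] → r2=M[120]=5
XOR r3, r3, r2 → r3=30^5=27
LDR r3, [r4] → r3=M[120]=5
OR r2, r2, r3 → r2=5|5=5
ADD r4, r4, #4 → r4=120+4=124
SUB r1, r1, #1 → r1=4-1=3
CMP r1, #3  (cmp 3,3)
BNE loop: not taken
halt.
Total executed instructions: 53.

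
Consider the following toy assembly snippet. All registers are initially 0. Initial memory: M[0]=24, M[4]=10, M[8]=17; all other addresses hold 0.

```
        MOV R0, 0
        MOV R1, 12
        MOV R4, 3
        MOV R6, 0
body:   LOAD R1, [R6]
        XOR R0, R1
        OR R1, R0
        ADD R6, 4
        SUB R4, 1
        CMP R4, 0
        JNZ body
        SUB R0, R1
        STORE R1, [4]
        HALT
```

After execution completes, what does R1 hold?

19

R0=0
R1=12
R4=3
R6=0
R1=M[0]=24
R0=0^24=24
R1=24|24=24
R6=0+4=4
R4=3-1=2
CMP R4, 0  (cmp 2,0)
JNZ body: taken
R1=M[4]=10
R0=24^10=18
R1=10|18=26
R6=4+4=8
R4=2-1=1
CMP R4, 0  (cmp 1,0)
JNZ body: taken
R1=M[8]=17
R0=18^17=3
R1=17|3=19
R6=8+4=12
R4=1-1=0
CMP R4, 0  (cmp 0,0)
JNZ body: not taken
R0=3-19=-16
STORE R1, [4] → M[4]=19
halt.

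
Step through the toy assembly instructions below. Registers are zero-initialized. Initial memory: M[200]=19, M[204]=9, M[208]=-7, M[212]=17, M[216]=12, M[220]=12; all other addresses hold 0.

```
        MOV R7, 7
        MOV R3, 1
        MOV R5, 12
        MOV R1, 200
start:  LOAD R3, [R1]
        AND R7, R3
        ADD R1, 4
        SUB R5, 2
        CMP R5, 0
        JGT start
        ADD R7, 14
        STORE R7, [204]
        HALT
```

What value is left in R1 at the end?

MOV R7, 7 → R7=7
MOV R3, 1 → R3=1
MOV R5, 12 → R5=12
MOV R1, 200 → R1=200
LOAD R3, [R1] → R3=M[200]=19
AND R7, R3 → R7=7&19=3
ADD R1, 4 → R1=200+4=204
SUB R5, 2 → R5=12-2=10
CMP R5, 0  (cmp 10,0)
JGT start: taken
LOAD R3, [R1] → R3=M[204]=9
AND R7, R3 → R7=3&9=1
ADD R1, 4 → R1=204+4=208
SUB R5, 2 → R5=10-2=8
CMP R5, 0  (cmp 8,0)
JGT start: taken
LOAD R3, [R1] → R3=M[208]=-7
AND R7, R3 → R7=1&(-7)=1
ADD R1, 4 → R1=208+4=212
SUB R5, 2 → R5=8-2=6
CMP R5, 0  (cmp 6,0)
JGT start: taken
LOAD R3, [R1] → R3=M[212]=17
AND R7, R3 → R7=1&17=1
ADD R1, 4 → R1=212+4=216
SUB R5, 2 → R5=6-2=4
CMP R5, 0  (cmp 4,0)
JGT start: taken
LOAD R3, [R1] → R3=M[216]=12
AND R7, R3 → R7=1&12=0
ADD R1, 4 → R1=216+4=220
SUB R5, 2 → R5=4-2=2
CMP R5, 0  (cmp 2,0)
JGT start: taken
LOAD R3, [R1] → R3=M[220]=12
AND R7, R3 → R7=0&12=0
ADD R1, 4 → R1=220+4=224
SUB R5, 2 → R5=2-2=0
CMP R5, 0  (cmp 0,0)
JGT start: not taken
ADD R7, 14 → R7=0+14=14
STORE R7, [204] → M[204]=14
halt.

224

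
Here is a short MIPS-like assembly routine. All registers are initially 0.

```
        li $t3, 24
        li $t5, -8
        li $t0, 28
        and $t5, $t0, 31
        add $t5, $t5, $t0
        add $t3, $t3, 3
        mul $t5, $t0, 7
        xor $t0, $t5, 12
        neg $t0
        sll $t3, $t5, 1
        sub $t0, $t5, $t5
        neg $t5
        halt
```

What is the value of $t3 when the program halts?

392

li $t3, 24 → $t3=24
li $t5, -8 → $t5=-8
li $t0, 28 → $t0=28
and $t5, $t0, 31 → $t5=28&31=28
add $t5, $t5, $t0 → $t5=28+28=56
add $t3, $t3, 3 → $t3=24+3=27
mul $t5, $t0, 7 → $t5=28*7=196
xor $t0, $t5, 12 → $t0=196^12=200
neg $t0 → $t0=-(200)=-200
sll $t3, $t5, 1 → $t3=196<<1=392
sub $t0, $t5, $t5 → $t0=196-196=0
neg $t5 → $t5=-(196)=-196
halt.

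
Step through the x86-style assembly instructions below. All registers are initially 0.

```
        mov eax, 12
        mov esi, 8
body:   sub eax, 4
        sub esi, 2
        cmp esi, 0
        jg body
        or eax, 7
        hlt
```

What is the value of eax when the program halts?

eax=12
esi=8
eax=12-4=8
esi=8-2=6
cmp esi, 0  (cmp 6,0)
jg body: taken
eax=8-4=4
esi=6-2=4
cmp esi, 0  (cmp 4,0)
jg body: taken
eax=4-4=0
esi=4-2=2
cmp esi, 0  (cmp 2,0)
jg body: taken
eax=0-4=-4
esi=2-2=0
cmp esi, 0  (cmp 0,0)
jg body: not taken
eax=(-4)|7=-1
halt.

-1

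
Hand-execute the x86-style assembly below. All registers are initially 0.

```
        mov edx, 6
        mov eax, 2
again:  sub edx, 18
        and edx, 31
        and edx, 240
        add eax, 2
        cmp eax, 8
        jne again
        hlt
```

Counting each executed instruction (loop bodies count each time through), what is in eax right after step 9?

after mov edx, 6: edx=6
after mov eax, 2: eax=2
after sub edx, 18: edx=6-18=-12
after and edx, 31: edx=(-12)&31=20
after and edx, 240: edx=20&240=16
after add eax, 2: eax=2+2=4
cmp eax, 8  (cmp 4,8)
jne again: taken
after sub edx, 18: edx=16-18=-2
After step 9: eax = 4.

4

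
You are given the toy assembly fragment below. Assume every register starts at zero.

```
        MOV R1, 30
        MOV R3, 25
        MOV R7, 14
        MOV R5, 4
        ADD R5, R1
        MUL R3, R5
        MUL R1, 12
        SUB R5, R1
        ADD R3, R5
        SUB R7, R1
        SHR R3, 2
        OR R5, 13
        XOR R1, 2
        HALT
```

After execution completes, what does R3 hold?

R1=30
R3=25
R7=14
R5=4
R5=4+30=34
R3=25*34=850
R1=30*12=360
R5=34-360=-326
R3=850+(-326)=524
R7=14-360=-346
R3=524>>2=131
R5=(-326)|13=-321
R1=360^2=362
halt.

131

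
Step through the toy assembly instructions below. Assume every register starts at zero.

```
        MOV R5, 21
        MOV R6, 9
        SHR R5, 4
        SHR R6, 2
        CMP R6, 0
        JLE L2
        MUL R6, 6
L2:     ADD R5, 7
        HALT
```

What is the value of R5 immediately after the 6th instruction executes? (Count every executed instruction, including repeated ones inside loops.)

1

MOV R5, 21 → R5=21
MOV R6, 9 → R6=9
SHR R5, 4 → R5=21>>4=1
SHR R6, 2 → R6=9>>2=2
CMP R6, 0  (cmp 2,0)
JLE L2: not taken
After step 6: R5 = 1.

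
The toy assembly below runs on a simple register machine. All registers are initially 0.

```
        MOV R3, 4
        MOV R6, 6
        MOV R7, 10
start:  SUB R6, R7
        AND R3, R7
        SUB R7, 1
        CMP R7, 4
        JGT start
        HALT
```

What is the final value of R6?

MOV R3, 4 → R3=4
MOV R6, 6 → R6=6
MOV R7, 10 → R7=10
SUB R6, R7 → R6=6-10=-4
AND R3, R7 → R3=4&10=0
SUB R7, 1 → R7=10-1=9
CMP R7, 4  (cmp 9,4)
JGT start: taken
SUB R6, R7 → R6=(-4)-9=-13
AND R3, R7 → R3=0&9=0
SUB R7, 1 → R7=9-1=8
CMP R7, 4  (cmp 8,4)
JGT start: taken
SUB R6, R7 → R6=(-13)-8=-21
AND R3, R7 → R3=0&8=0
SUB R7, 1 → R7=8-1=7
CMP R7, 4  (cmp 7,4)
JGT start: taken
SUB R6, R7 → R6=(-21)-7=-28
AND R3, R7 → R3=0&7=0
SUB R7, 1 → R7=7-1=6
CMP R7, 4  (cmp 6,4)
JGT start: taken
SUB R6, R7 → R6=(-28)-6=-34
AND R3, R7 → R3=0&6=0
SUB R7, 1 → R7=6-1=5
CMP R7, 4  (cmp 5,4)
JGT start: taken
SUB R6, R7 → R6=(-34)-5=-39
AND R3, R7 → R3=0&5=0
SUB R7, 1 → R7=5-1=4
CMP R7, 4  (cmp 4,4)
JGT start: not taken
halt.

-39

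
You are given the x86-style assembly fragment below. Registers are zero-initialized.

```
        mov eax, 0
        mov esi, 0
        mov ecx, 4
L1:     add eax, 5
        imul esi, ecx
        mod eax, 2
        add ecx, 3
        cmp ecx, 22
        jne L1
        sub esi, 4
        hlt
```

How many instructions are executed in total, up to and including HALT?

mov eax, 0 → eax=0
mov esi, 0 → esi=0
mov ecx, 4 → ecx=4
add eax, 5 → eax=0+5=5
imul esi, ecx → esi=0*4=0
mod eax, 2 → eax=5%2=1
add ecx, 3 → ecx=4+3=7
cmp ecx, 22  (cmp 7,22)
jne L1: taken
add eax, 5 → eax=1+5=6
imul esi, ecx → esi=0*7=0
mod eax, 2 → eax=6%2=0
add ecx, 3 → ecx=7+3=10
cmp ecx, 22  (cmp 10,22)
jne L1: taken
add eax, 5 → eax=0+5=5
imul esi, ecx → esi=0*10=0
mod eax, 2 → eax=5%2=1
add ecx, 3 → ecx=10+3=13
cmp ecx, 22  (cmp 13,22)
jne L1: taken
add eax, 5 → eax=1+5=6
imul esi, ecx → esi=0*13=0
mod eax, 2 → eax=6%2=0
add ecx, 3 → ecx=13+3=16
cmp ecx, 22  (cmp 16,22)
jne L1: taken
add eax, 5 → eax=0+5=5
imul esi, ecx → esi=0*16=0
mod eax, 2 → eax=5%2=1
add ecx, 3 → ecx=16+3=19
cmp ecx, 22  (cmp 19,22)
jne L1: taken
add eax, 5 → eax=1+5=6
imul esi, ecx → esi=0*19=0
mod eax, 2 → eax=6%2=0
add ecx, 3 → ecx=19+3=22
cmp ecx, 22  (cmp 22,22)
jne L1: not taken
sub esi, 4 → esi=0-4=-4
halt.
Total executed instructions: 41.

41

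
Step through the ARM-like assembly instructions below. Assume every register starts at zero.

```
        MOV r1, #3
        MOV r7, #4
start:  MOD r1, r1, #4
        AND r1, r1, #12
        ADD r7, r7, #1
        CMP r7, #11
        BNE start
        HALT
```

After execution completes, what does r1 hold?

0

r1=3
r7=4
r1=3%4=3
r1=3&12=0
r7=4+1=5
CMP r7, #11  (cmp 5,11)
BNE start: taken
r1=0%4=0
r1=0&12=0
r7=5+1=6
CMP r7, #11  (cmp 6,11)
BNE start: taken
r1=0%4=0
r1=0&12=0
r7=6+1=7
CMP r7, #11  (cmp 7,11)
BNE start: taken
r1=0%4=0
r1=0&12=0
r7=7+1=8
CMP r7, #11  (cmp 8,11)
BNE start: taken
r1=0%4=0
r1=0&12=0
r7=8+1=9
CMP r7, #11  (cmp 9,11)
BNE start: taken
r1=0%4=0
r1=0&12=0
r7=9+1=10
CMP r7, #11  (cmp 10,11)
BNE start: taken
r1=0%4=0
r1=0&12=0
r7=10+1=11
CMP r7, #11  (cmp 11,11)
BNE start: not taken
halt.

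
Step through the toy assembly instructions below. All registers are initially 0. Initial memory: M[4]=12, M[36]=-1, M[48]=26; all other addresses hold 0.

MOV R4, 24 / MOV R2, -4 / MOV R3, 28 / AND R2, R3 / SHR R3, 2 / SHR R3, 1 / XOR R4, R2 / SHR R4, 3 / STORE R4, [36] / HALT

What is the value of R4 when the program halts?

MOV R4, 24 → R4=24
MOV R2, -4 → R2=-4
MOV R3, 28 → R3=28
AND R2, R3 → R2=(-4)&28=28
SHR R3, 2 → R3=28>>2=7
SHR R3, 1 → R3=7>>1=3
XOR R4, R2 → R4=24^28=4
SHR R4, 3 → R4=4>>3=0
STORE R4, [36] → M[36]=0
halt.

0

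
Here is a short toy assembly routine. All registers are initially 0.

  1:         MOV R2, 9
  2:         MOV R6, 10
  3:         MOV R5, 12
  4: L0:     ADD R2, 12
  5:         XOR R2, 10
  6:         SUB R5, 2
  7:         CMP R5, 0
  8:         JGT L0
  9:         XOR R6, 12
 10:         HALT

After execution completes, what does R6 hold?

R2=9
R6=10
R5=12
R2=9+12=21
R2=21^10=31
R5=12-2=10
CMP R5, 0  (cmp 10,0)
JGT L0: taken
R2=31+12=43
R2=43^10=33
R5=10-2=8
CMP R5, 0  (cmp 8,0)
JGT L0: taken
R2=33+12=45
R2=45^10=39
R5=8-2=6
CMP R5, 0  (cmp 6,0)
JGT L0: taken
R2=39+12=51
R2=51^10=57
R5=6-2=4
CMP R5, 0  (cmp 4,0)
JGT L0: taken
R2=57+12=69
R2=69^10=79
R5=4-2=2
CMP R5, 0  (cmp 2,0)
JGT L0: taken
R2=79+12=91
R2=91^10=81
R5=2-2=0
CMP R5, 0  (cmp 0,0)
JGT L0: not taken
R6=10^12=6
halt.

6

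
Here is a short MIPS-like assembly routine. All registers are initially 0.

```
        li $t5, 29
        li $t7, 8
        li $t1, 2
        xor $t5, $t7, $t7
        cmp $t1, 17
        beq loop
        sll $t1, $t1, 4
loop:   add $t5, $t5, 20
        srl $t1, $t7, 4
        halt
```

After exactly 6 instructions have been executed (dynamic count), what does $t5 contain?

0

after li $t5, 29: $t5=29
after li $t7, 8: $t7=8
after li $t1, 2: $t1=2
after xor $t5, $t7, $t7: $t5=8^8=0
cmp $t1, 17  (cmp 2,17)
beq loop: not taken
After step 6: $t5 = 0.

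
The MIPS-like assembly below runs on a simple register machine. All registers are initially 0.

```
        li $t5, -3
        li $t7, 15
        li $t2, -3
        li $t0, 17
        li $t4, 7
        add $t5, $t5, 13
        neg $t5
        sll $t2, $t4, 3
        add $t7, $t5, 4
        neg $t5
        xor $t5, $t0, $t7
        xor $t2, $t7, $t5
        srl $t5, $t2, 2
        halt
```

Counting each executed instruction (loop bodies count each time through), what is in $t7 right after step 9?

-6

li $t5, -3 → $t5=-3
li $t7, 15 → $t7=15
li $t2, -3 → $t2=-3
li $t0, 17 → $t0=17
li $t4, 7 → $t4=7
add $t5, $t5, 13 → $t5=(-3)+13=10
neg $t5 → $t5=-(10)=-10
sll $t2, $t4, 3 → $t2=7<<3=56
add $t7, $t5, 4 → $t7=(-10)+4=-6
After step 9: $t7 = -6.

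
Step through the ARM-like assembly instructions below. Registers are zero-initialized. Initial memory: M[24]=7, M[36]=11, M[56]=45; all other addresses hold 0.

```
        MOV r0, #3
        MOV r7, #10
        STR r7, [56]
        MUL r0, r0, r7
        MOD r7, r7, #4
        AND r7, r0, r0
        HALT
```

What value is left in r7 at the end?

30

after MOV r0, #3: r0=3
after MOV r7, #10: r7=10
STR r7, [56] → M[56]=10
after MUL r0, r0, r7: r0=3*10=30
after MOD r7, r7, #4: r7=10%4=2
after AND r7, r0, r0: r7=30&30=30
halt.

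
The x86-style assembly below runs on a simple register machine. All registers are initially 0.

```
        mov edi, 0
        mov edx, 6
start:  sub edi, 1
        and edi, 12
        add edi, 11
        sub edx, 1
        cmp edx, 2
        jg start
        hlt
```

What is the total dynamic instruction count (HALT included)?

27

mov edi, 0 → edi=0
mov edx, 6 → edx=6
sub edi, 1 → edi=0-1=-1
and edi, 12 → edi=(-1)&12=12
add edi, 11 → edi=12+11=23
sub edx, 1 → edx=6-1=5
cmp edx, 2  (cmp 5,2)
jg start: taken
sub edi, 1 → edi=23-1=22
and edi, 12 → edi=22&12=4
add edi, 11 → edi=4+11=15
sub edx, 1 → edx=5-1=4
cmp edx, 2  (cmp 4,2)
jg start: taken
sub edi, 1 → edi=15-1=14
and edi, 12 → edi=14&12=12
add edi, 11 → edi=12+11=23
sub edx, 1 → edx=4-1=3
cmp edx, 2  (cmp 3,2)
jg start: taken
sub edi, 1 → edi=23-1=22
and edi, 12 → edi=22&12=4
add edi, 11 → edi=4+11=15
sub edx, 1 → edx=3-1=2
cmp edx, 2  (cmp 2,2)
jg start: not taken
halt.
Total executed instructions: 27.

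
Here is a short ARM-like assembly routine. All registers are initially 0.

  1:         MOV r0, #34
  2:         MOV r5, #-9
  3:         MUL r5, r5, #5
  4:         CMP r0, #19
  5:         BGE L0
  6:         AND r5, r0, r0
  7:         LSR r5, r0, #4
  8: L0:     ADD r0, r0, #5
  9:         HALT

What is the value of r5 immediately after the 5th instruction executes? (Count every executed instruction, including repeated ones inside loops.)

-45

r0=34
r5=-9
r5=(-9)*5=-45
CMP r0, #19  (cmp 34,19)
BGE L0: taken
After step 5: r5 = -45.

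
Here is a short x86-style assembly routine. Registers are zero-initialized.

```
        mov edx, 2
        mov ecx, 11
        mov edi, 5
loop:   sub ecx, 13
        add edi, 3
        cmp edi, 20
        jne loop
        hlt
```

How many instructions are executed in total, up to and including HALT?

24

edx=2
ecx=11
edi=5
ecx=11-13=-2
edi=5+3=8
cmp edi, 20  (cmp 8,20)
jne loop: taken
ecx=(-2)-13=-15
edi=8+3=11
cmp edi, 20  (cmp 11,20)
jne loop: taken
ecx=(-15)-13=-28
edi=11+3=14
cmp edi, 20  (cmp 14,20)
jne loop: taken
ecx=(-28)-13=-41
edi=14+3=17
cmp edi, 20  (cmp 17,20)
jne loop: taken
ecx=(-41)-13=-54
edi=17+3=20
cmp edi, 20  (cmp 20,20)
jne loop: not taken
halt.
Total executed instructions: 24.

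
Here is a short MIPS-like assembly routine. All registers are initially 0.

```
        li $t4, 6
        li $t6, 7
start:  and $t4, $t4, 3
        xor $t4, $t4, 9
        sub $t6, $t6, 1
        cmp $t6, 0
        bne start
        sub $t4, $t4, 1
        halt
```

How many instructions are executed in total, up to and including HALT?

39

li $t4, 6 → $t4=6
li $t6, 7 → $t6=7
and $t4, $t4, 3 → $t4=6&3=2
xor $t4, $t4, 9 → $t4=2^9=11
sub $t6, $t6, 1 → $t6=7-1=6
cmp $t6, 0  (cmp 6,0)
bne start: taken
and $t4, $t4, 3 → $t4=11&3=3
xor $t4, $t4, 9 → $t4=3^9=10
sub $t6, $t6, 1 → $t6=6-1=5
cmp $t6, 0  (cmp 5,0)
bne start: taken
and $t4, $t4, 3 → $t4=10&3=2
xor $t4, $t4, 9 → $t4=2^9=11
sub $t6, $t6, 1 → $t6=5-1=4
cmp $t6, 0  (cmp 4,0)
bne start: taken
and $t4, $t4, 3 → $t4=11&3=3
xor $t4, $t4, 9 → $t4=3^9=10
sub $t6, $t6, 1 → $t6=4-1=3
cmp $t6, 0  (cmp 3,0)
bne start: taken
and $t4, $t4, 3 → $t4=10&3=2
xor $t4, $t4, 9 → $t4=2^9=11
sub $t6, $t6, 1 → $t6=3-1=2
cmp $t6, 0  (cmp 2,0)
bne start: taken
and $t4, $t4, 3 → $t4=11&3=3
xor $t4, $t4, 9 → $t4=3^9=10
sub $t6, $t6, 1 → $t6=2-1=1
cmp $t6, 0  (cmp 1,0)
bne start: taken
and $t4, $t4, 3 → $t4=10&3=2
xor $t4, $t4, 9 → $t4=2^9=11
sub $t6, $t6, 1 → $t6=1-1=0
cmp $t6, 0  (cmp 0,0)
bne start: not taken
sub $t4, $t4, 1 → $t4=11-1=10
halt.
Total executed instructions: 39.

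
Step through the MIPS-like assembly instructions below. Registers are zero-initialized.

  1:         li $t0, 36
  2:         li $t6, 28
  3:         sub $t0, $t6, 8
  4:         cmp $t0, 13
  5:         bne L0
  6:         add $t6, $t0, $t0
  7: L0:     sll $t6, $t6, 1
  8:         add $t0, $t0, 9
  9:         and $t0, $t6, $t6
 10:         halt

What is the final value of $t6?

$t0=36
$t6=28
$t0=28-8=20
cmp $t0, 13  (cmp 20,13)
bne L0: taken
$t6=28<<1=56
$t0=20+9=29
$t0=56&56=56
halt.

56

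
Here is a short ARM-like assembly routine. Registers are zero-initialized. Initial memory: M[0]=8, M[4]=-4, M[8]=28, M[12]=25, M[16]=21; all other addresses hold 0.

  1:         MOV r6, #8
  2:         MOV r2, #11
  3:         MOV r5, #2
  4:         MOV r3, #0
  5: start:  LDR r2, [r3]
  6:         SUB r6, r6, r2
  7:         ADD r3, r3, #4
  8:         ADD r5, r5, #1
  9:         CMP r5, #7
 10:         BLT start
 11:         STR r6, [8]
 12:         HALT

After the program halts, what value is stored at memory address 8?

-70

MOV r6, #8 → r6=8
MOV r2, #11 → r2=11
MOV r5, #2 → r5=2
MOV r3, #0 → r3=0
LDR r2, [r3] → r2=M[0]=8
SUB r6, r6, r2 → r6=8-8=0
ADD r3, r3, #4 → r3=0+4=4
ADD r5, r5, #1 → r5=2+1=3
CMP r5, #7  (cmp 3,7)
BLT start: taken
LDR r2, [r3] → r2=M[4]=-4
SUB r6, r6, r2 → r6=0-(-4)=4
ADD r3, r3, #4 → r3=4+4=8
ADD r5, r5, #1 → r5=3+1=4
CMP r5, #7  (cmp 4,7)
BLT start: taken
LDR r2, [r3] → r2=M[8]=28
SUB r6, r6, r2 → r6=4-28=-24
ADD r3, r3, #4 → r3=8+4=12
ADD r5, r5, #1 → r5=4+1=5
CMP r5, #7  (cmp 5,7)
BLT start: taken
LDR r2, [r3] → r2=M[12]=25
SUB r6, r6, r2 → r6=(-24)-25=-49
ADD r3, r3, #4 → r3=12+4=16
ADD r5, r5, #1 → r5=5+1=6
CMP r5, #7  (cmp 6,7)
BLT start: taken
LDR r2, [r3] → r2=M[16]=21
SUB r6, r6, r2 → r6=(-49)-21=-70
ADD r3, r3, #4 → r3=16+4=20
ADD r5, r5, #1 → r5=6+1=7
CMP r5, #7  (cmp 7,7)
BLT start: not taken
STR r6, [8] → M[8]=-70
halt.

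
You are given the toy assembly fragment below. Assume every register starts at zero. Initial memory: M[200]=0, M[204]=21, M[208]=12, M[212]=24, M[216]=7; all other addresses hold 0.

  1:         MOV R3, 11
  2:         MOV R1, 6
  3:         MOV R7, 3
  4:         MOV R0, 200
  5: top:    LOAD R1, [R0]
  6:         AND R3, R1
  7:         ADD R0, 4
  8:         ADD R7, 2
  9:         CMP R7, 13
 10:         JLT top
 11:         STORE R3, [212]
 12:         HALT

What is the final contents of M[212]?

MOV R3, 11 → R3=11
MOV R1, 6 → R1=6
MOV R7, 3 → R7=3
MOV R0, 200 → R0=200
LOAD R1, [R0] → R1=M[200]=0
AND R3, R1 → R3=11&0=0
ADD R0, 4 → R0=200+4=204
ADD R7, 2 → R7=3+2=5
CMP R7, 13  (cmp 5,13)
JLT top: taken
LOAD R1, [R0] → R1=M[204]=21
AND R3, R1 → R3=0&21=0
ADD R0, 4 → R0=204+4=208
ADD R7, 2 → R7=5+2=7
CMP R7, 13  (cmp 7,13)
JLT top: taken
LOAD R1, [R0] → R1=M[208]=12
AND R3, R1 → R3=0&12=0
ADD R0, 4 → R0=208+4=212
ADD R7, 2 → R7=7+2=9
CMP R7, 13  (cmp 9,13)
JLT top: taken
LOAD R1, [R0] → R1=M[212]=24
AND R3, R1 → R3=0&24=0
ADD R0, 4 → R0=212+4=216
ADD R7, 2 → R7=9+2=11
CMP R7, 13  (cmp 11,13)
JLT top: taken
LOAD R1, [R0] → R1=M[216]=7
AND R3, R1 → R3=0&7=0
ADD R0, 4 → R0=216+4=220
ADD R7, 2 → R7=11+2=13
CMP R7, 13  (cmp 13,13)
JLT top: not taken
STORE R3, [212] → M[212]=0
halt.

0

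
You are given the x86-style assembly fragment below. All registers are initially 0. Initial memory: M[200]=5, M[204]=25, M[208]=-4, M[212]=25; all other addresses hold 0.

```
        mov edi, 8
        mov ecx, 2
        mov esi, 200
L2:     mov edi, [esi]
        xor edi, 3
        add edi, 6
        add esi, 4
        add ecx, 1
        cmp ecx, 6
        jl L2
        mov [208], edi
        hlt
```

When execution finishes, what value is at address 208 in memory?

mov edi, 8 → edi=8
mov ecx, 2 → ecx=2
mov esi, 200 → esi=200
mov edi, [esi] → edi=M[200]=5
xor edi, 3 → edi=5^3=6
add edi, 6 → edi=6+6=12
add esi, 4 → esi=200+4=204
add ecx, 1 → ecx=2+1=3
cmp ecx, 6  (cmp 3,6)
jl L2: taken
mov edi, [esi] → edi=M[204]=25
xor edi, 3 → edi=25^3=26
add edi, 6 → edi=26+6=32
add esi, 4 → esi=204+4=208
add ecx, 1 → ecx=3+1=4
cmp ecx, 6  (cmp 4,6)
jl L2: taken
mov edi, [esi] → edi=M[208]=-4
xor edi, 3 → edi=(-4)^3=-1
add edi, 6 → edi=(-1)+6=5
add esi, 4 → esi=208+4=212
add ecx, 1 → ecx=4+1=5
cmp ecx, 6  (cmp 5,6)
jl L2: taken
mov edi, [esi] → edi=M[212]=25
xor edi, 3 → edi=25^3=26
add edi, 6 → edi=26+6=32
add esi, 4 → esi=212+4=216
add ecx, 1 → ecx=5+1=6
cmp ecx, 6  (cmp 6,6)
jl L2: not taken
mov [208], edi → M[208]=32
halt.

32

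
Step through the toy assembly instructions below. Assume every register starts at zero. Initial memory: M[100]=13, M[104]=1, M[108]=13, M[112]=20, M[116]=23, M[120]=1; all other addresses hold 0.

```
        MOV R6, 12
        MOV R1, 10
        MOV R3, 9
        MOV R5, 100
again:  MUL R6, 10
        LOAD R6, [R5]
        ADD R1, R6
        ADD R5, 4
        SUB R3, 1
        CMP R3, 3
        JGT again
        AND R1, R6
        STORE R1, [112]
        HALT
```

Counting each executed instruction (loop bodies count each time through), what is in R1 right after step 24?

37

R6=12
R1=10
R3=9
R5=100
R6=12*10=120
R6=M[100]=13
R1=10+13=23
R5=100+4=104
R3=9-1=8
CMP R3, 3  (cmp 8,3)
JGT again: taken
R6=13*10=130
R6=M[104]=1
R1=23+1=24
R5=104+4=108
R3=8-1=7
CMP R3, 3  (cmp 7,3)
JGT again: taken
R6=1*10=10
R6=M[108]=13
R1=24+13=37
R5=108+4=112
R3=7-1=6
CMP R3, 3  (cmp 6,3)
After step 24: R1 = 37.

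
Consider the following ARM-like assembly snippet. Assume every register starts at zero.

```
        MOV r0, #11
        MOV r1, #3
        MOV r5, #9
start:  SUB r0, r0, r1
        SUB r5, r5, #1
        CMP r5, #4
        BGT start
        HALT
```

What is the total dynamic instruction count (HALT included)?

24

MOV r0, #11 → r0=11
MOV r1, #3 → r1=3
MOV r5, #9 → r5=9
SUB r0, r0, r1 → r0=11-3=8
SUB r5, r5, #1 → r5=9-1=8
CMP r5, #4  (cmp 8,4)
BGT start: taken
SUB r0, r0, r1 → r0=8-3=5
SUB r5, r5, #1 → r5=8-1=7
CMP r5, #4  (cmp 7,4)
BGT start: taken
SUB r0, r0, r1 → r0=5-3=2
SUB r5, r5, #1 → r5=7-1=6
CMP r5, #4  (cmp 6,4)
BGT start: taken
SUB r0, r0, r1 → r0=2-3=-1
SUB r5, r5, #1 → r5=6-1=5
CMP r5, #4  (cmp 5,4)
BGT start: taken
SUB r0, r0, r1 → r0=(-1)-3=-4
SUB r5, r5, #1 → r5=5-1=4
CMP r5, #4  (cmp 4,4)
BGT start: not taken
halt.
Total executed instructions: 24.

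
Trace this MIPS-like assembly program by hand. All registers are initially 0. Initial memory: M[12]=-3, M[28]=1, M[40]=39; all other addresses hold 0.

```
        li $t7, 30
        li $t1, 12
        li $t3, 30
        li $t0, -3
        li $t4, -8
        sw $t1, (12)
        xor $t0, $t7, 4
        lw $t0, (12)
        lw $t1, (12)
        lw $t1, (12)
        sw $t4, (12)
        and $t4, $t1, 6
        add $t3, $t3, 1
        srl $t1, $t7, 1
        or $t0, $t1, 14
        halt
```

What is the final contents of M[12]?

-8

after li $t7, 30: $t7=30
after li $t1, 12: $t1=12
after li $t3, 30: $t3=30
after li $t0, -3: $t0=-3
after li $t4, -8: $t4=-8
sw $t1, (12) → M[12]=12
after xor $t0, $t7, 4: $t0=30^4=26
after lw $t0, (12): $t0=M[12]=12
after lw $t1, (12): $t1=M[12]=12
after lw $t1, (12): $t1=M[12]=12
sw $t4, (12) → M[12]=-8
after and $t4, $t1, 6: $t4=12&6=4
after add $t3, $t3, 1: $t3=30+1=31
after srl $t1, $t7, 1: $t1=30>>1=15
after or $t0, $t1, 14: $t0=15|14=15
halt.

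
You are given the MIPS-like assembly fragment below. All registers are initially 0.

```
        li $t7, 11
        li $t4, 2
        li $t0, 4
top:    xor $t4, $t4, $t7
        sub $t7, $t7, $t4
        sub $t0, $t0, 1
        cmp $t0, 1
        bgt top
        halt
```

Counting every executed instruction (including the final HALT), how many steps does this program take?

li $t7, 11 → $t7=11
li $t4, 2 → $t4=2
li $t0, 4 → $t0=4
xor $t4, $t4, $t7 → $t4=2^11=9
sub $t7, $t7, $t4 → $t7=11-9=2
sub $t0, $t0, 1 → $t0=4-1=3
cmp $t0, 1  (cmp 3,1)
bgt top: taken
xor $t4, $t4, $t7 → $t4=9^2=11
sub $t7, $t7, $t4 → $t7=2-11=-9
sub $t0, $t0, 1 → $t0=3-1=2
cmp $t0, 1  (cmp 2,1)
bgt top: taken
xor $t4, $t4, $t7 → $t4=11^(-9)=-4
sub $t7, $t7, $t4 → $t7=(-9)-(-4)=-5
sub $t0, $t0, 1 → $t0=2-1=1
cmp $t0, 1  (cmp 1,1)
bgt top: not taken
halt.
Total executed instructions: 19.

19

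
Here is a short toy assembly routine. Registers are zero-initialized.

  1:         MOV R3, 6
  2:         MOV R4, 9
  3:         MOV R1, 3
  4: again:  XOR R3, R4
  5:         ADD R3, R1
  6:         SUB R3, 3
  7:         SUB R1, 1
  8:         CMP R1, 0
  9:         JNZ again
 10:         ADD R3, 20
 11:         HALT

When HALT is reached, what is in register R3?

after MOV R3, 6: R3=6
after MOV R4, 9: R4=9
after MOV R1, 3: R1=3
after XOR R3, R4: R3=6^9=15
after ADD R3, R1: R3=15+3=18
after SUB R3, 3: R3=18-3=15
after SUB R1, 1: R1=3-1=2
CMP R1, 0  (cmp 2,0)
JNZ again: taken
after XOR R3, R4: R3=15^9=6
after ADD R3, R1: R3=6+2=8
after SUB R3, 3: R3=8-3=5
after SUB R1, 1: R1=2-1=1
CMP R1, 0  (cmp 1,0)
JNZ again: taken
after XOR R3, R4: R3=5^9=12
after ADD R3, R1: R3=12+1=13
after SUB R3, 3: R3=13-3=10
after SUB R1, 1: R1=1-1=0
CMP R1, 0  (cmp 0,0)
JNZ again: not taken
after ADD R3, 20: R3=10+20=30
halt.

30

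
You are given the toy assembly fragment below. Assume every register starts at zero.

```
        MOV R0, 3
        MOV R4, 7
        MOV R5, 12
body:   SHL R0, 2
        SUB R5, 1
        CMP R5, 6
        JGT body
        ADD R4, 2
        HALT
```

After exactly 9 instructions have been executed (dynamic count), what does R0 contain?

48

MOV R0, 3 → R0=3
MOV R4, 7 → R4=7
MOV R5, 12 → R5=12
SHL R0, 2 → R0=3<<2=12
SUB R5, 1 → R5=12-1=11
CMP R5, 6  (cmp 11,6)
JGT body: taken
SHL R0, 2 → R0=12<<2=48
SUB R5, 1 → R5=11-1=10
After step 9: R0 = 48.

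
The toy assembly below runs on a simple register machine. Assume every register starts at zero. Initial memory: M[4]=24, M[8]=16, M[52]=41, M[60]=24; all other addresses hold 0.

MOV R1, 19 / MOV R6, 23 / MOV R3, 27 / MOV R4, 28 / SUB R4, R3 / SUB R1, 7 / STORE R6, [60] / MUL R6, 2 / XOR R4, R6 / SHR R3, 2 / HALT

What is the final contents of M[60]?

23

R1=19
R6=23
R3=27
R4=28
R4=28-27=1
R1=19-7=12
STORE R6, [60] → M[60]=23
R6=23*2=46
R4=1^46=47
R3=27>>2=6
halt.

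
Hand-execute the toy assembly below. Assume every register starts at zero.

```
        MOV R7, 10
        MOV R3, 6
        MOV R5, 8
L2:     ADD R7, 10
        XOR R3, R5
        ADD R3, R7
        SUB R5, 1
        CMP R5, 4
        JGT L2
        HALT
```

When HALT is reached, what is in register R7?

50

R7=10
R3=6
R5=8
R7=10+10=20
R3=6^8=14
R3=14+20=34
R5=8-1=7
CMP R5, 4  (cmp 7,4)
JGT L2: taken
R7=20+10=30
R3=34^7=37
R3=37+30=67
R5=7-1=6
CMP R5, 4  (cmp 6,4)
JGT L2: taken
R7=30+10=40
R3=67^6=69
R3=69+40=109
R5=6-1=5
CMP R5, 4  (cmp 5,4)
JGT L2: taken
R7=40+10=50
R3=109^5=104
R3=104+50=154
R5=5-1=4
CMP R5, 4  (cmp 4,4)
JGT L2: not taken
halt.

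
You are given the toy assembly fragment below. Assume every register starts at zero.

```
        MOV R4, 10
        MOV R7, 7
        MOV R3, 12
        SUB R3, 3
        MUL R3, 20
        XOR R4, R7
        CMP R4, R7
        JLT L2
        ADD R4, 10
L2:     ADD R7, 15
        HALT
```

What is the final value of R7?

22

R4=10
R7=7
R3=12
R3=12-3=9
R3=9*20=180
R4=10^7=13
CMP R4, R7  (cmp 13,7)
JLT L2: not taken
R4=13+10=23
R7=7+15=22
halt.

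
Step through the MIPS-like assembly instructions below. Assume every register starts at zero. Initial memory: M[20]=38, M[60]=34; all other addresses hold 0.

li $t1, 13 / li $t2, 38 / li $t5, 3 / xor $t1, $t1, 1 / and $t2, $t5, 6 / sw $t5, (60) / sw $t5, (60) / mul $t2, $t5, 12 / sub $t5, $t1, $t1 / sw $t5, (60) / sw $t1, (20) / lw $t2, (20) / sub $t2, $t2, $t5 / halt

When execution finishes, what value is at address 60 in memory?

after li $t1, 13: $t1=13
after li $t2, 38: $t2=38
after li $t5, 3: $t5=3
after xor $t1, $t1, 1: $t1=13^1=12
after and $t2, $t5, 6: $t2=3&6=2
sw $t5, (60) → M[60]=3
sw $t5, (60) → M[60]=3
after mul $t2, $t5, 12: $t2=3*12=36
after sub $t5, $t1, $t1: $t5=12-12=0
sw $t5, (60) → M[60]=0
sw $t1, (20) → M[20]=12
after lw $t2, (20): $t2=M[20]=12
after sub $t2, $t2, $t5: $t2=12-0=12
halt.

0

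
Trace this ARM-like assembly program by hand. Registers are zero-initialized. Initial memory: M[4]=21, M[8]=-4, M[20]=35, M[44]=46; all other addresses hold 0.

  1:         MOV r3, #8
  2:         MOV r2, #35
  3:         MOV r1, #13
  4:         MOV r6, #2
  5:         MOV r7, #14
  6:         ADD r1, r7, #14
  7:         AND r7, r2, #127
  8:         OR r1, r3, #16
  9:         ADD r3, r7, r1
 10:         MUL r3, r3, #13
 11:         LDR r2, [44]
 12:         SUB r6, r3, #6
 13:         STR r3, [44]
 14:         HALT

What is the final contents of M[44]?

767

after MOV r3, #8: r3=8
after MOV r2, #35: r2=35
after MOV r1, #13: r1=13
after MOV r6, #2: r6=2
after MOV r7, #14: r7=14
after ADD r1, r7, #14: r1=14+14=28
after AND r7, r2, #127: r7=35&127=35
after OR r1, r3, #16: r1=8|16=24
after ADD r3, r7, r1: r3=35+24=59
after MUL r3, r3, #13: r3=59*13=767
after LDR r2, [44]: r2=M[44]=46
after SUB r6, r3, #6: r6=767-6=761
STR r3, [44] → M[44]=767
halt.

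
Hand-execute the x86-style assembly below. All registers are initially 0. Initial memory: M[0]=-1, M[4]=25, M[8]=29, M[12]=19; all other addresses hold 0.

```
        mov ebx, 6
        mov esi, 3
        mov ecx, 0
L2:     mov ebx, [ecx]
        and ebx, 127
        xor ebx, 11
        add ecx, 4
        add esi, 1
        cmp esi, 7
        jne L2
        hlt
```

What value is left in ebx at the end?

24

after mov ebx, 6: ebx=6
after mov esi, 3: esi=3
after mov ecx, 0: ecx=0
after mov ebx, [ecx]: ebx=M[0]=-1
after and ebx, 127: ebx=(-1)&127=127
after xor ebx, 11: ebx=127^11=116
after add ecx, 4: ecx=0+4=4
after add esi, 1: esi=3+1=4
cmp esi, 7  (cmp 4,7)
jne L2: taken
after mov ebx, [ecx]: ebx=M[4]=25
after and ebx, 127: ebx=25&127=25
after xor ebx, 11: ebx=25^11=18
after add ecx, 4: ecx=4+4=8
after add esi, 1: esi=4+1=5
cmp esi, 7  (cmp 5,7)
jne L2: taken
after mov ebx, [ecx]: ebx=M[8]=29
after and ebx, 127: ebx=29&127=29
after xor ebx, 11: ebx=29^11=22
after add ecx, 4: ecx=8+4=12
after add esi, 1: esi=5+1=6
cmp esi, 7  (cmp 6,7)
jne L2: taken
after mov ebx, [ecx]: ebx=M[12]=19
after and ebx, 127: ebx=19&127=19
after xor ebx, 11: ebx=19^11=24
after add ecx, 4: ecx=12+4=16
after add esi, 1: esi=6+1=7
cmp esi, 7  (cmp 7,7)
jne L2: not taken
halt.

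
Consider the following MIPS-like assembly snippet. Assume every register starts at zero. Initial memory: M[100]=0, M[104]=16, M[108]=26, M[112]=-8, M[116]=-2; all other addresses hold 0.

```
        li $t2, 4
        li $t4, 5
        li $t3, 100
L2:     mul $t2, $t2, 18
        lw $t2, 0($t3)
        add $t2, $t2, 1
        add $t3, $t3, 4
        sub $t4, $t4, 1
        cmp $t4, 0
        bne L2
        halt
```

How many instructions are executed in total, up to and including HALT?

39

$t2=4
$t4=5
$t3=100
$t2=4*18=72
$t2=M[100]=0
$t2=0+1=1
$t3=100+4=104
$t4=5-1=4
cmp $t4, 0  (cmp 4,0)
bne L2: taken
$t2=1*18=18
$t2=M[104]=16
$t2=16+1=17
$t3=104+4=108
$t4=4-1=3
cmp $t4, 0  (cmp 3,0)
bne L2: taken
$t2=17*18=306
$t2=M[108]=26
$t2=26+1=27
$t3=108+4=112
$t4=3-1=2
cmp $t4, 0  (cmp 2,0)
bne L2: taken
$t2=27*18=486
$t2=M[112]=-8
$t2=(-8)+1=-7
$t3=112+4=116
$t4=2-1=1
cmp $t4, 0  (cmp 1,0)
bne L2: taken
$t2=(-7)*18=-126
$t2=M[116]=-2
$t2=(-2)+1=-1
$t3=116+4=120
$t4=1-1=0
cmp $t4, 0  (cmp 0,0)
bne L2: not taken
halt.
Total executed instructions: 39.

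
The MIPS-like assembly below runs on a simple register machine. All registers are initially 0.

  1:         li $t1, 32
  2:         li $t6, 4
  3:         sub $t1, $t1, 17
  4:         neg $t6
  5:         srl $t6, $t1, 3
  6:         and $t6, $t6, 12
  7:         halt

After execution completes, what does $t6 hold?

0

after li $t1, 32: $t1=32
after li $t6, 4: $t6=4
after sub $t1, $t1, 17: $t1=32-17=15
after neg $t6: $t6=-(4)=-4
after srl $t6, $t1, 3: $t6=15>>3=1
after and $t6, $t6, 12: $t6=1&12=0
halt.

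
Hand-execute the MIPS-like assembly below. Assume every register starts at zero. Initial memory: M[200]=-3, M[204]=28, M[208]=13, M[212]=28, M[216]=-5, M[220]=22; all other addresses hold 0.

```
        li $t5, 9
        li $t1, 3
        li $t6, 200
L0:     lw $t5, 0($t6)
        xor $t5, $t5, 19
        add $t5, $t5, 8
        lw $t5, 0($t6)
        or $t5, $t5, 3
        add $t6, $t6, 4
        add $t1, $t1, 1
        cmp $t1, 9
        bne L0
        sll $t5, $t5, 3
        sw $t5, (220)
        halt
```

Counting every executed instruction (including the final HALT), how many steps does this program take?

$t5=9
$t1=3
$t6=200
$t5=M[200]=-3
$t5=(-3)^19=-18
$t5=(-18)+8=-10
$t5=M[200]=-3
$t5=(-3)|3=-1
$t6=200+4=204
$t1=3+1=4
cmp $t1, 9  (cmp 4,9)
bne L0: taken
$t5=M[204]=28
$t5=28^19=15
$t5=15+8=23
$t5=M[204]=28
$t5=28|3=31
$t6=204+4=208
$t1=4+1=5
cmp $t1, 9  (cmp 5,9)
bne L0: taken
$t5=M[208]=13
$t5=13^19=30
$t5=30+8=38
$t5=M[208]=13
$t5=13|3=15
$t6=208+4=212
$t1=5+1=6
cmp $t1, 9  (cmp 6,9)
bne L0: taken
$t5=M[212]=28
$t5=28^19=15
$t5=15+8=23
$t5=M[212]=28
$t5=28|3=31
$t6=212+4=216
$t1=6+1=7
cmp $t1, 9  (cmp 7,9)
bne L0: taken
$t5=M[216]=-5
$t5=(-5)^19=-24
$t5=(-24)+8=-16
$t5=M[216]=-5
$t5=(-5)|3=-5
$t6=216+4=220
$t1=7+1=8
cmp $t1, 9  (cmp 8,9)
bne L0: taken
$t5=M[220]=22
$t5=22^19=5
$t5=5+8=13
$t5=M[220]=22
$t5=22|3=23
$t6=220+4=224
$t1=8+1=9
cmp $t1, 9  (cmp 9,9)
bne L0: not taken
$t5=23<<3=184
sw $t5, (220) → M[220]=184
halt.
Total executed instructions: 60.

60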